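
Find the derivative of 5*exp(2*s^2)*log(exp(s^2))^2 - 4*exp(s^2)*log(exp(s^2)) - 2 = 20*s^5*exp(2*s^2) + 20*s^3*exp(2*s^2) - 8*s^3*exp(s^2) - 8*s*exp(s^2)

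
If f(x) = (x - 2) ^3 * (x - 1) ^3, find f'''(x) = 120*x^3 - 540*x^2 + 792*x - 378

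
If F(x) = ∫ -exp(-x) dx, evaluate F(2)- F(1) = -exp(-1) + exp(-2)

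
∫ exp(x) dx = exp(x) + C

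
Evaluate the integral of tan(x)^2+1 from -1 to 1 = 2*tan(1)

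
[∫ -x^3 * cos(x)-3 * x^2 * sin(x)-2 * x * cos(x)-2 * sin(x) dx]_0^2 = -12*sin(2)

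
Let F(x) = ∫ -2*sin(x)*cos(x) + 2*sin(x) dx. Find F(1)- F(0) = (-1 + cos(1))^2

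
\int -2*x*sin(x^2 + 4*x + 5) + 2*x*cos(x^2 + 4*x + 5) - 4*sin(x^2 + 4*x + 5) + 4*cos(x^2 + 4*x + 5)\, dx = sin((x + 2)^2 + 1) + cos((x + 2)^2 + 1) + C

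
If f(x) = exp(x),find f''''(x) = exp(x)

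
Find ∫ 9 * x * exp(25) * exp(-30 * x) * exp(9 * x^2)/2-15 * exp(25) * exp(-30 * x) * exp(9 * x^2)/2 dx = exp((3*x - 5)^2)/4 + C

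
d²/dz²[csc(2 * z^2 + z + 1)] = (-16*z^2 + 32*z^2/sin(2*z^2 + z + 1)^2 - 8*z + 16*z/sin(2*z^2 + z + 1)^2 - 1 - 4*cos(2*z^2 + z + 1)/sin(2*z^2 + z + 1) + 2/sin(2*z^2 + z + 1)^2)/sin(2*z^2 + z + 1)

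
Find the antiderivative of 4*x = 2*x^2 + C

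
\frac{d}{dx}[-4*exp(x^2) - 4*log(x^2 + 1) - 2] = (-8*x^3*exp(x^2) - 8*x*exp(x^2) - 8*x)/(x^2 + 1)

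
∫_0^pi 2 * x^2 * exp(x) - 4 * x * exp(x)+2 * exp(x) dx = -10 + 2*(1 + (-2 + pi)^2)*exp(pi)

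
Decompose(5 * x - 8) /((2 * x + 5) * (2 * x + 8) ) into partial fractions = -41/(6*(2*x + 5)) + 14/(3*(x + 4))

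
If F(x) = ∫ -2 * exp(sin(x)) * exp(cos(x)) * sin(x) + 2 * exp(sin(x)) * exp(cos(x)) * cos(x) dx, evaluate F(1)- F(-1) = -2*exp(-sin(1) + cos(1)) + 2*exp(cos(1) + sin(1))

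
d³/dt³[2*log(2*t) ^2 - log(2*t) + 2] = (8*log(t) - 14 + 8*log(2))/t^3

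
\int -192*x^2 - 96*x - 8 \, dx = -64*x^3 - 48*x^2 - 8*x + C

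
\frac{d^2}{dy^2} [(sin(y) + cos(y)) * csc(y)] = 2*cos(y)/sin(y)^3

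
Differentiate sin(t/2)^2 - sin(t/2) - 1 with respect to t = sin(t)/2 - cos(t/2)/2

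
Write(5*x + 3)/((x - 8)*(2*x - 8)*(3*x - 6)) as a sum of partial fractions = 13/(72*(x - 2)) - 23/(48*(x - 4)) + 43/(144*(x - 8))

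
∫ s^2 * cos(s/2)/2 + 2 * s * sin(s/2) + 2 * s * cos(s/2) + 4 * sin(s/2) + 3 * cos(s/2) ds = ((s + 2)^2 + 2)*sin(s/2) + C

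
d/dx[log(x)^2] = 2*log(x)/x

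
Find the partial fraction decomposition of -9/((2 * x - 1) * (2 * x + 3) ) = 9/(4*(2*x + 3)) - 9/(4*(2*x - 1))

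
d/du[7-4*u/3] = -4/3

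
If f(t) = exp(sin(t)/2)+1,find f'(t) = exp(sin(t)/2)*cos(t)/2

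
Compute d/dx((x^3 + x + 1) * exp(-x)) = (-x^3 + 3*x^2 - x)*exp(-x)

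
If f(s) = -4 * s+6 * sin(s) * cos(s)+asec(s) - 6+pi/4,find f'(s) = (-12*s^2*sqrt(1 - 1/s^2)*sin(s)^2 + 2*s^2*sqrt(1 - 1/s^2) + 1)/(s^2*sqrt(1 - 1/s^2))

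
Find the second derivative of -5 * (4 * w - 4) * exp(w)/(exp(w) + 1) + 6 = (20*w*exp(2*w) - 20*w*exp(w) - 60*exp(2*w) - 20*exp(w))/(exp(3*w) + 3*exp(2*w) + 3*exp(w) + 1)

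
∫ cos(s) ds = sin(s) + C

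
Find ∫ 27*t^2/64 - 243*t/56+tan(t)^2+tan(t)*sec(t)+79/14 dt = 9*t^3/64 - 243*t^2/112 + 65*t/14 + tan(t) + sec(t) + C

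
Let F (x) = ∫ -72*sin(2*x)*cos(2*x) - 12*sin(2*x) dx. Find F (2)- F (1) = 9*cos(8) - 3*cos(4) - 6*cos(2)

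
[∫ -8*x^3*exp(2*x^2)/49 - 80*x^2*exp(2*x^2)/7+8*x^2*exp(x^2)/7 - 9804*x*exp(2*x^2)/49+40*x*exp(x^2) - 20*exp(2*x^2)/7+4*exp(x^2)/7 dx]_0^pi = -2*(pi/7 + 5)^2*exp(2*pi^2) + 30 + 4*(pi/7 + 5)*exp(pi^2)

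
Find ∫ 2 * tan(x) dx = 2*log(sec(x)) + C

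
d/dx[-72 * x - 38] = -72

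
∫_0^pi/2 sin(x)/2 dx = 1/2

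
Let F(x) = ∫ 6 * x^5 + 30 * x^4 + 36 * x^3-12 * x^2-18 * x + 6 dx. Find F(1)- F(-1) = 16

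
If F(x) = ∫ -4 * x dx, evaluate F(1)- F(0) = -2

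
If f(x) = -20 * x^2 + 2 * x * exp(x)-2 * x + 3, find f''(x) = 2*x*exp(x) + 4*exp(x) - 40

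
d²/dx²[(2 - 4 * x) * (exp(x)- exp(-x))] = (-4*x*exp(2*x) + 4*x - 6*exp(2*x) - 10)*exp(-x)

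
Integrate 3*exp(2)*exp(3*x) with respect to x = exp(3*x + 2) + C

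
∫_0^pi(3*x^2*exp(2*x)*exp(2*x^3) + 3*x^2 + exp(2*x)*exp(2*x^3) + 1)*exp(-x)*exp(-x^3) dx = -exp(-pi^3 - pi) + exp(pi + pi^3)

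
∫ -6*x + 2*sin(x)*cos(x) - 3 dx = -3*x^2 - 3*x + sin(x)^2 + C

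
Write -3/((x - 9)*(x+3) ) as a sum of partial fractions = 1/(4*(x + 3)) - 1/(4*(x - 9))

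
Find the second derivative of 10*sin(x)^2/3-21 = 20*cos(2*x)/3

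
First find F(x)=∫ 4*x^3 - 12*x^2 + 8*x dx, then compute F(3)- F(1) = 8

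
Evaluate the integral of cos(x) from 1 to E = -sin(1) + sin(E)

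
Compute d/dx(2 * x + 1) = 2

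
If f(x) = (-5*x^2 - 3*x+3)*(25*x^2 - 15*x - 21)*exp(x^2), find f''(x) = -500*x^6*exp(x^2) - 1350*x^4*exp(x^2) + 72*x^3*exp(x^2) + 498*x^2*exp(x^2) + 108*x*exp(x^2) + 324*exp(x^2)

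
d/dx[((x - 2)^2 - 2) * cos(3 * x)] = -3*x^2*sin(3*x) + 12*x*sin(3*x) + 2*x*cos(3*x) - 6*sin(3*x) - 4*cos(3*x)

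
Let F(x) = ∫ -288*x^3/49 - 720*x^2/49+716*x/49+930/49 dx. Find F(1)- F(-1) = 1380/49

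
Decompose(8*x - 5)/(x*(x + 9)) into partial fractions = 77/(9*(x + 9)) - 5/(9*x)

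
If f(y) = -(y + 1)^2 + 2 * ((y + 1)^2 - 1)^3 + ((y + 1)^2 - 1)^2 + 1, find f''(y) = 60*y^4 + 240*y^3 + 300*y^2 + 120*y + 6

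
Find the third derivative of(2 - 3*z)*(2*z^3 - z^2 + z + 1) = 42 - 144*z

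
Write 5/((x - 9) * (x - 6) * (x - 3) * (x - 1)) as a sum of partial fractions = -1/(16*(x - 1)) + 5/(36*(x - 3)) - 1/(9*(x - 6)) + 5/(144*(x - 9))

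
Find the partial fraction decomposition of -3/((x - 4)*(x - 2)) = 3/(2*(x - 2)) - 3/(2*(x - 4))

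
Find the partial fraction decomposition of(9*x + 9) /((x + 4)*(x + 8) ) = 63/(4*(x + 8)) - 27/(4*(x + 4))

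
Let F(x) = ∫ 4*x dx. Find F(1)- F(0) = 2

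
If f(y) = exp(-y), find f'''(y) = -exp(-y)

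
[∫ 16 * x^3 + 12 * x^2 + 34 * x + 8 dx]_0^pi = -16 + (pi + 4 + 2*pi^2)^2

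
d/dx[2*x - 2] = 2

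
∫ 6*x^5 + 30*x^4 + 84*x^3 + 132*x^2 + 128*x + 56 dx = x^6 + 6*x^5 + 21*x^4 + 44*x^3 + 64*x^2 + 56*x + C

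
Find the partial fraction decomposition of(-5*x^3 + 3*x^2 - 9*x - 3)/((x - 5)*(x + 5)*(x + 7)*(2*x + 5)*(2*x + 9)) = 4431/(380*(2*x + 9)) - 931/(2700*(2*x + 5)) + 961/(540*(x + 7)) - 371/(50*(x + 5)) - 299/(17100*(x - 5))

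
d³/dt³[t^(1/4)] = 21/(64*t^(11/4))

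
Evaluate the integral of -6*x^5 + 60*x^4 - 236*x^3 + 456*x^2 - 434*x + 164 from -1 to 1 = 656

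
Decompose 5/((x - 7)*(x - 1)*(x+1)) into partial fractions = 5/(16*(x + 1)) - 5/(12*(x - 1)) + 5/(48*(x - 7))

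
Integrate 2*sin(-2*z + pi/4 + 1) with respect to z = cos(-2*z + pi/4 + 1) + C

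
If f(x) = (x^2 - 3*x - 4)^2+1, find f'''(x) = 24*x - 36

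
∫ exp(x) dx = exp(x) + C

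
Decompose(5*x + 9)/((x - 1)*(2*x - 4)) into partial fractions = -7/(x - 1) + 19/(2*(x - 2))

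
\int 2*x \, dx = x^2 + C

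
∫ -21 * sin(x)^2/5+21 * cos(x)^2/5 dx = 21*sin(2*x)/10 + C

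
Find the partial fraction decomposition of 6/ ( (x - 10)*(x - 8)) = -3/(x - 8) + 3/(x - 10)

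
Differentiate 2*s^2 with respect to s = 4*s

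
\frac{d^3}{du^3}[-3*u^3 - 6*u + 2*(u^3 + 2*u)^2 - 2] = 240*u^3 + 192*u - 18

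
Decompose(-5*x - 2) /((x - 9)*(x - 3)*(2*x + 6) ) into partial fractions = 13/(144*(x + 3)) + 17/(72*(x - 3)) - 47/(144*(x - 9))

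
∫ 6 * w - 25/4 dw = 3*w^2 - 25*w/4 + C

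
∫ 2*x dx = x^2 + C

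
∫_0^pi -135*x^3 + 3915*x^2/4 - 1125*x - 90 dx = -360 + (3 - 3*pi)*(6 - 3*pi)*(-15*pi^2/4 + 20 + 25*pi)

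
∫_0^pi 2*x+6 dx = -9 + (-pi - 3)^2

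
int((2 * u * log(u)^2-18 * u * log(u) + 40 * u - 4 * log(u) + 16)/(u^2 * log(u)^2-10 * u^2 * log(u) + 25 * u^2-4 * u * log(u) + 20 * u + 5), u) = log((-u*log(u) + 5*u + 2)^2 + 1) + C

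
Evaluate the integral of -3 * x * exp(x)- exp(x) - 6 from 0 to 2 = -4*exp(2) - 14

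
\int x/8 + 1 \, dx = x^2/16 + x + C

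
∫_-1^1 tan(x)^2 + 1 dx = 2*tan(1)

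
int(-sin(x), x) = cos(x) + C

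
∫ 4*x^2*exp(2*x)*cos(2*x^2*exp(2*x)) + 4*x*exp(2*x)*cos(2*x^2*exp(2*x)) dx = sin(2*x^2*exp(2*x)) + C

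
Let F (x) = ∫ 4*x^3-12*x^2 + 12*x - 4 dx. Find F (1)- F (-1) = -16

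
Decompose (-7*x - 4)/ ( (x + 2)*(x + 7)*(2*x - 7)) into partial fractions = -38/(77*(2*x - 7)) + 3/(7*(x + 7)) - 2/(11*(x + 2))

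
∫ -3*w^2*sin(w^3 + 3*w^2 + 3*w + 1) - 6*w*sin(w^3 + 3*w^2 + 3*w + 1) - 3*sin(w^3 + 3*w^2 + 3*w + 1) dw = cos((w + 1)^3) + C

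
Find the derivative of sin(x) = cos(x)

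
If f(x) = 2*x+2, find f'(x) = 2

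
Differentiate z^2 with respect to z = 2*z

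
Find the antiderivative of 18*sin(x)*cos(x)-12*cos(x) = (3*sin(x) - 2)^2 + C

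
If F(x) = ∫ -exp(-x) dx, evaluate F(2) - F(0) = -1 + exp(-2)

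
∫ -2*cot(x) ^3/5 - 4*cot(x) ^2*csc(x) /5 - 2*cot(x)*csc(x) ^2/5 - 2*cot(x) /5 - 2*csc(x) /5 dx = (cot(x) + csc(x))^2/5 + C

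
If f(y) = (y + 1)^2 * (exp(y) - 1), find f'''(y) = y^2*exp(y) + 8*y*exp(y) + 13*exp(y)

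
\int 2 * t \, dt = t^2 + C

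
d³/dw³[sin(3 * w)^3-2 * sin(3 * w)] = 135*cos(3*w)/4 + 729*cos(9*w)/4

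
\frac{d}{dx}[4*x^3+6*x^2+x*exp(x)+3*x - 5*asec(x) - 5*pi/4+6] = (12*x^4*sqrt(1 - 1/x^2) + x^3*sqrt(1 - 1/x^2)*exp(x) + 12*x^3*sqrt(1 - 1/x^2) + x^2*sqrt(1 - 1/x^2)*exp(x) + 3*x^2*sqrt(1 - 1/x^2) - 5)/(x^2*sqrt(1 - 1/x^2))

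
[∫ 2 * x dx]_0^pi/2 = pi^2/4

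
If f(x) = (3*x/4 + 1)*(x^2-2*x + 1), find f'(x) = 9*x^2/4 - x - 5/4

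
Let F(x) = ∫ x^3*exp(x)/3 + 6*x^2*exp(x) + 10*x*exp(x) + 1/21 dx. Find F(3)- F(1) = -16*E/3 + 2/21 + 54*exp(3)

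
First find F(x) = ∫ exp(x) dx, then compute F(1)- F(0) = -1 + E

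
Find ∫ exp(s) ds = exp(s) + C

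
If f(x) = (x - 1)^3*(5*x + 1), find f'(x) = 20*x^3 - 42*x^2 + 24*x - 2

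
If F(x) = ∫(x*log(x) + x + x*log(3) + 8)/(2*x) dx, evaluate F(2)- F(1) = -9*log(3)/2 + 5*log(6)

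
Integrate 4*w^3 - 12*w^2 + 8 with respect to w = w^4 - 4*w^3 + 8*w + C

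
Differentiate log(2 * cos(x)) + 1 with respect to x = -tan(x)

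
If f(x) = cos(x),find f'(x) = -sin(x)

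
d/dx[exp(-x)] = -exp(-x)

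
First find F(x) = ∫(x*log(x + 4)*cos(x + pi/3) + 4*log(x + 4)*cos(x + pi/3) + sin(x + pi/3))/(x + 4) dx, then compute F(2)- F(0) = -sqrt(3)*log(2) + log(6)*sin(pi/3 + 2)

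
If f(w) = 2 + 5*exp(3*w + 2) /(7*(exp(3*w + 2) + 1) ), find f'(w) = 15*exp(3*w + 2)/(7*exp(4)*exp(6*w) + 14*exp(2)*exp(3*w) + 7)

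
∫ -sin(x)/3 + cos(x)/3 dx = sqrt(2)*sin(x + pi/4)/3 + C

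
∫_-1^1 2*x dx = 0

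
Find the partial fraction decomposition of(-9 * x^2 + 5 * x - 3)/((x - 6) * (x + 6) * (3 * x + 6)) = -119/(48*(x + 6)) + 49/(96*(x + 2)) - 33/(32*(x - 6))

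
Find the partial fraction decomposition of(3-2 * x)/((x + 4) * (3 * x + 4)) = 17/(8*(3*x + 4)) - 11/(8*(x + 4))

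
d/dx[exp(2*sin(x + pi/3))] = 2*exp(2*sin(x + pi/3))*cos(x + pi/3)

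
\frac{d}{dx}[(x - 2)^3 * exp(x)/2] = x^3*exp(x)/2 - 3*x^2*exp(x)/2 + 2*exp(x)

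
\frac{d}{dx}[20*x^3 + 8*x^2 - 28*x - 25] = 60*x^2 + 16*x - 28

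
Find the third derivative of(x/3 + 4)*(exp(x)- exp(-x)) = (x*exp(2*x) + x + 15*exp(2*x) + 9)*exp(-x)/3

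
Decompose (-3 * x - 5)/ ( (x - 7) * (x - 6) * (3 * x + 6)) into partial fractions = 1/(216*(x + 2)) + 23/(24*(x - 6)) - 26/(27*(x - 7))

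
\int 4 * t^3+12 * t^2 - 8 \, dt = t^4 + 4*t^3 - 8*t + C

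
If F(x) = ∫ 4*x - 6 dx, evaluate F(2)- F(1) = 0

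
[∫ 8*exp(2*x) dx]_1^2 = -4*exp(2) + 4*exp(4)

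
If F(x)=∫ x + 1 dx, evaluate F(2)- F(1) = 5/2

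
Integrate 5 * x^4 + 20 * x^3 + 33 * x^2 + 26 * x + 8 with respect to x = x^5 + 5*x^4 + 11*x^3 + 13*x^2 + 8*x + C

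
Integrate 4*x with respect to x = 2*x^2 + C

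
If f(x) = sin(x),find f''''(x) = sin(x)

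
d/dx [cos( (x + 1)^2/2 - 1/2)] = -(x + 1)*sin(x*(x/2 + 1))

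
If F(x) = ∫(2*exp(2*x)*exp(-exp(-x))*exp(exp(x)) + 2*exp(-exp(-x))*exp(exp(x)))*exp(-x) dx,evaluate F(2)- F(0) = -2 + 2*exp(-exp(-2) + exp(2))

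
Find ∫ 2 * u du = u^2 + C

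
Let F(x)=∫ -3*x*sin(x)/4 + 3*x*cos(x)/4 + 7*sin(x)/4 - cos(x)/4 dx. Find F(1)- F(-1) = -2*sin(1) + 3*cos(1)/2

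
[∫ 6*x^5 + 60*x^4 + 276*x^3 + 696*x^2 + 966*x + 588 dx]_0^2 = 6516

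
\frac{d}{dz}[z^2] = 2*z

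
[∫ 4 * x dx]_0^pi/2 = pi^2/2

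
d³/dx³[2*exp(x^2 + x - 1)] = 16*x^3*exp(x^2 + x - 1) + 24*x^2*exp(x^2 + x - 1) + 36*x*exp(x^2 + x - 1) + 14*exp(x^2 + x - 1)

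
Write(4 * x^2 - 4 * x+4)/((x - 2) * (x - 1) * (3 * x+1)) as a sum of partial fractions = 13/(7*(3*x + 1)) - 1/(x - 1) + 12/(7*(x - 2))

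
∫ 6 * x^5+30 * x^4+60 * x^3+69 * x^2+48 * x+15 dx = x^6 + 6*x^5 + 15*x^4 + 23*x^3 + 24*x^2 + 15*x + C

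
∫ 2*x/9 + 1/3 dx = x^2/9 + x/3 + C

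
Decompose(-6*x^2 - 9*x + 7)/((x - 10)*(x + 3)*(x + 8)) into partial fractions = -61/(18*(x + 8)) + 4/(13*(x + 3)) - 683/(234*(x - 10))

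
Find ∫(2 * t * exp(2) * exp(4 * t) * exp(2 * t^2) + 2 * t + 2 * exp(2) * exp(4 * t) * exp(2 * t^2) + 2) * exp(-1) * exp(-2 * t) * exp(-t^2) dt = 2*sinh((t + 1)^2) + C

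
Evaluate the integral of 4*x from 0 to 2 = 8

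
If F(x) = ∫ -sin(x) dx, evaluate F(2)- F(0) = -1 + cos(2)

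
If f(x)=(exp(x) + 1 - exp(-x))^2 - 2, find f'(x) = (2*exp(4*x) + 2*exp(3*x) + 2*exp(x) - 2)*exp(-2*x)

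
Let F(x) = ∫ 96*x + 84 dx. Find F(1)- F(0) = 132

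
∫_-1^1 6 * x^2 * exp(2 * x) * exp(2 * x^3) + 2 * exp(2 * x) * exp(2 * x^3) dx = -exp(-4) + exp(4)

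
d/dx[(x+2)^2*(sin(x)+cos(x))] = -x^2*sin(x) + x^2*cos(x) - 2*x*sin(x) + 6*x*cos(x) + 8*cos(x)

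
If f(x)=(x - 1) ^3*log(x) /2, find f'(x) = (3*x^3*log(x) + x^3 - 6*x^2*log(x) - 3*x^2 + 3*x*log(x) + 3*x - 1)/(2*x)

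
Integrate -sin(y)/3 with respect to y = cos(y)/3 + C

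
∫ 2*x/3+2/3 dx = x^2/3 + 2*x/3 + C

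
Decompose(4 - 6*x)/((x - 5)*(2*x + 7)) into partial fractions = -50/(17*(2*x + 7)) - 26/(17*(x - 5))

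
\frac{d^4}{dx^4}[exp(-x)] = exp(-x)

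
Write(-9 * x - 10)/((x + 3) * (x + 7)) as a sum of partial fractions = -53/(4*(x + 7)) + 17/(4*(x + 3))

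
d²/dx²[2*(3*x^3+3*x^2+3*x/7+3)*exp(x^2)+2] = 24*x^5*exp(x^2) + 24*x^4*exp(x^2) + 612*x^3*exp(x^2)/7 + 84*x^2*exp(x^2) + 288*x*exp(x^2)/7 + 24*exp(x^2)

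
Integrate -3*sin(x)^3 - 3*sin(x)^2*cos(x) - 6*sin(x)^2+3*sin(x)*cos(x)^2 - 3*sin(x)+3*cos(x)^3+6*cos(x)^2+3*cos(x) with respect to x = (sqrt(2)*sin(x + pi/4) + 1)^3 + C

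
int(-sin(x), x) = cos(x) + C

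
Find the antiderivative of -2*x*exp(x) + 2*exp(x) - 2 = -2*(x - 2)*(exp(x) + 1) + C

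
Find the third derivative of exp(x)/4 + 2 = exp(x)/4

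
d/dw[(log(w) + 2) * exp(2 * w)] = (2*w*exp(2*w)*log(w) + 4*w*exp(2*w) + exp(2*w))/w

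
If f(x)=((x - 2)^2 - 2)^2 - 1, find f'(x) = 4*x^3 - 24*x^2 + 40*x - 16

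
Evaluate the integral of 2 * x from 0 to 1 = 1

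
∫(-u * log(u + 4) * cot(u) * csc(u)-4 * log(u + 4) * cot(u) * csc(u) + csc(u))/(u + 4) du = log(u + 4)*csc(u) + C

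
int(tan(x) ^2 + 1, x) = tan(x) + C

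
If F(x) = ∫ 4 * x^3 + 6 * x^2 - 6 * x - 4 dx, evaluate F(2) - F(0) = 12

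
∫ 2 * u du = u^2 + C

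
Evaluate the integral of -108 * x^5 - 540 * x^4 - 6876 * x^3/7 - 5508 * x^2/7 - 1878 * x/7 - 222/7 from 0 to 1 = -5598/7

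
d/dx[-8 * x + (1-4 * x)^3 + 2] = -192*x^2 + 96*x - 20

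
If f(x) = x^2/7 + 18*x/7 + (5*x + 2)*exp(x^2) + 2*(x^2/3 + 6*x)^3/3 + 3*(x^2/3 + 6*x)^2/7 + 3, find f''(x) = 20*x^4/27 + 20*x^3*exp(x^2) + 80*x^3/3 + 8*x^2*exp(x^2) + 2020*x^2/7 + 30*x*exp(x^2) + 6120*x/7 + 4*exp(x^2) + 218/7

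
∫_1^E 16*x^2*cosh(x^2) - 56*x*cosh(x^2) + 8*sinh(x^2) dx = -4*(7 - 2*E)*sinh(exp(2)) + 20*sinh(1)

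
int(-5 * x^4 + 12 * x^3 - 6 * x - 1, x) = -x^5 + 3*x^4 - 3*x^2 - x + C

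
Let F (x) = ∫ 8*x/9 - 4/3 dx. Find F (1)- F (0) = -8/9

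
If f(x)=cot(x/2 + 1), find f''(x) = cos(x/2 + 1)/(2*sin(x/2 + 1)^3)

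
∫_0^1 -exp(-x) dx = -1 + exp(-1)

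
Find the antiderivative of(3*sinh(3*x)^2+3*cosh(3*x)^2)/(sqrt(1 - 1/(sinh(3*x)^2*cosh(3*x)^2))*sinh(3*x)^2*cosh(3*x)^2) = -acsc(sinh(6*x)/2) + C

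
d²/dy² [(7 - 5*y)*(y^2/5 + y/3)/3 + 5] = -2*y - 8/45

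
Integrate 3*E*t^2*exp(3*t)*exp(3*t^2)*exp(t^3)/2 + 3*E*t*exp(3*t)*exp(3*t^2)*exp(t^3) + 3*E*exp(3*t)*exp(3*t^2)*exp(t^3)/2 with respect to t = exp((t + 1)^3)/2 + C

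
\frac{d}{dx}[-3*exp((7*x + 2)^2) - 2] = -294*x*exp(49*x^2 + 28*x + 4) - 84*exp(49*x^2 + 28*x + 4)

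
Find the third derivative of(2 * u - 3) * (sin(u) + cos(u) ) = 2*u*sin(u) - 2*u*cos(u) - 9*sin(u) - 3*cos(u)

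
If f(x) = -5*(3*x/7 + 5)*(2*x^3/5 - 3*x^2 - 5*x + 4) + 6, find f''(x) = -72*x^2/7 - 150*x/7 + 1200/7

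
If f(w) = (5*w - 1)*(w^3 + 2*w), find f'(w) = 20*w^3 - 3*w^2 + 20*w - 2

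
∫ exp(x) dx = exp(x) + C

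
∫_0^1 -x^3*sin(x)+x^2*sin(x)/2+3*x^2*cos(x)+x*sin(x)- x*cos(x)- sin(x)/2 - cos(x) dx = -1/2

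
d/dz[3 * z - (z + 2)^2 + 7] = -2*z - 1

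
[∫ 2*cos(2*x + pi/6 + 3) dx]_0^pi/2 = -2*sin(pi/6 + 3)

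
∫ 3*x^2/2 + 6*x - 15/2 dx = x^3/2 + 3*x^2 - 15*x/2 + C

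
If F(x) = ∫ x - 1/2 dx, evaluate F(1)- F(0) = 0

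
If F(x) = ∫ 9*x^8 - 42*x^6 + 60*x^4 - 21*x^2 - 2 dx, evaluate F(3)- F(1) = 9284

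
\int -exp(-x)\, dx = exp(-x) + C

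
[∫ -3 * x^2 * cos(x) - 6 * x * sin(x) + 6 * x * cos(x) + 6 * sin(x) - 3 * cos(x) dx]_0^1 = 0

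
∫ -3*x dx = -3*x^2/2 + C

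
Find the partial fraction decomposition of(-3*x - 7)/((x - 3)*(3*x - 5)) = 9/(3*x - 5) - 4/(x - 3)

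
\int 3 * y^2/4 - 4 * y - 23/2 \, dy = y^3/4 - 2*y^2 - 23*y/2 + C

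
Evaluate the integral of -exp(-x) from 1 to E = -exp(-1) + exp(-E)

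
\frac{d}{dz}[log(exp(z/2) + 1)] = exp(z/2)/(2*exp(z/2) + 2)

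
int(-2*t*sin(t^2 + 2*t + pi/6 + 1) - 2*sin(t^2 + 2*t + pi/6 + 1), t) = cos((t + 1)^2 + pi/6) + C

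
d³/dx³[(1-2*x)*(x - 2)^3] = 78 - 48*x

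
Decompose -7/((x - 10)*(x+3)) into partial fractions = 7/(13*(x + 3)) - 7/(13*(x - 10))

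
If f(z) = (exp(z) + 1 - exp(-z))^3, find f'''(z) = (27*exp(6*z) + 24*exp(5*z) - 24*exp(z) + 27)*exp(-3*z)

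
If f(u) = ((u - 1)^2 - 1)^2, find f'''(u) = 24*u - 24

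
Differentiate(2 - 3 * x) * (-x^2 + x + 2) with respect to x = 9*x^2 - 10*x - 4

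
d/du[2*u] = 2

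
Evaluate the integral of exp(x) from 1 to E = -E + exp(E)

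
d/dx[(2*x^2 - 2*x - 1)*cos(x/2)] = -x^2*sin(x/2) + x*sin(x/2) + 4*x*cos(x/2) + sin(x/2)/2 - 2*cos(x/2)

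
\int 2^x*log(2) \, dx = 2^x + C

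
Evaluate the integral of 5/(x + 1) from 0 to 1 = 5*log(2)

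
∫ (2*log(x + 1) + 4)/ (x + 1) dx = (log(x + 1) + 2)^2 + C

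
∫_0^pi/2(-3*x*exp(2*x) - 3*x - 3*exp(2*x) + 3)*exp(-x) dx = -3*pi*(-exp(-pi/2) + exp(pi/2))/2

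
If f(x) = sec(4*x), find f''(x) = 32*tan(4*x)^2*sec(4*x) + 16*sec(4*x)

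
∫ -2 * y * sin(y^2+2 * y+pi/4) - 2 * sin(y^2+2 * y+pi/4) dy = cos(y^2 + 2*y + pi/4) + C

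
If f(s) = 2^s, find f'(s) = 2^s*log(2)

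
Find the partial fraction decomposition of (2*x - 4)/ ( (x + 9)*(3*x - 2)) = -8/(29*(3*x - 2)) + 22/(29*(x + 9))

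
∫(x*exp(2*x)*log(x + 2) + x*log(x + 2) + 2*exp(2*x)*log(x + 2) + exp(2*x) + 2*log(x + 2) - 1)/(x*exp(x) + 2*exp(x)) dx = 2*log(x + 2)*sinh(x) + C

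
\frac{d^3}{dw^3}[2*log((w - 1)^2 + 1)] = (8*w^3 - 24*w^2 + 16)/(w^6 - 6*w^5 + 18*w^4 - 32*w^3 + 36*w^2 - 24*w + 8)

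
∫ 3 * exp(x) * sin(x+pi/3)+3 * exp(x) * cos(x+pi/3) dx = 3*exp(x)*sin(x + pi/3) + C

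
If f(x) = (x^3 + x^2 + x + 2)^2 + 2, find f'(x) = 6*x^5 + 10*x^4 + 12*x^3 + 18*x^2 + 10*x + 4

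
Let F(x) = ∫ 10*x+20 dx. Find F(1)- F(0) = 25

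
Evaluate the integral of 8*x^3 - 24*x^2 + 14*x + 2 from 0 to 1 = 3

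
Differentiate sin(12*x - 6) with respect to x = 12*cos(12*x - 6)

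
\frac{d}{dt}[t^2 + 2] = 2*t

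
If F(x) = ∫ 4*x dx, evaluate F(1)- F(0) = 2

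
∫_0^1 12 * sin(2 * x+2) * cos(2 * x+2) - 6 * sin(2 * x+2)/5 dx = 21*cos(4)/10 - 3*cos(8)/2 - 3*cos(2)/5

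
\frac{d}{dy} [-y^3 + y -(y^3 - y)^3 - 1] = -9*y^8 + 21*y^6 - 15*y^4 + 1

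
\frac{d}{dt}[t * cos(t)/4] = -t*sin(t)/4 + cos(t)/4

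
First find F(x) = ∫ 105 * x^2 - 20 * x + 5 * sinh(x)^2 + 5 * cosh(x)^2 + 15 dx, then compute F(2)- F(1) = -5*sinh(2)/2 + 5*sinh(4)/2 + 230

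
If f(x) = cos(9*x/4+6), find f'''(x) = 729*sin(9*x/4 + 6)/64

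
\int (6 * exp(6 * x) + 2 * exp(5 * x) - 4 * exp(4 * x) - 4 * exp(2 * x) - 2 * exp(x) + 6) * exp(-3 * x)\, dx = -8*sinh(x) + 4*sinh(3*x) + 2*cosh(2*x) + C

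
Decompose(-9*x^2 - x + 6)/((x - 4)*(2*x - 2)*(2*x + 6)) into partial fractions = -9/(14*(x + 3)) + 1/(12*(x - 1)) - 71/(42*(x - 4))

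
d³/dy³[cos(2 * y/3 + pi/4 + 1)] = 8*sin(2*y/3 + pi/4 + 1)/27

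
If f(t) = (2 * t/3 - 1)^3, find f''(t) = 16*t/9 - 8/3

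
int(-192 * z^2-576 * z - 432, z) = -64*z^3 - 288*z^2 - 432*z + C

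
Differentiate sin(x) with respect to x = cos(x)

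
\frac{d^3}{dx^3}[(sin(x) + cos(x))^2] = -8*cos(2*x)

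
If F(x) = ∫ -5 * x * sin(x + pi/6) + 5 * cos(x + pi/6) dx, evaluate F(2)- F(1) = 10*cos(pi/6 + 2) - 5*cos(pi/6 + 1)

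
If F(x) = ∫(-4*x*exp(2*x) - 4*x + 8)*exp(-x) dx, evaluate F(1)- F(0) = 0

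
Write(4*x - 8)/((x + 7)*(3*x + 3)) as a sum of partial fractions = 2/(x + 7) - 2/(3*(x + 1))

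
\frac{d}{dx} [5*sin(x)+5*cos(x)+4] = -5*sin(x) + 5*cos(x)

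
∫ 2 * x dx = x^2 + C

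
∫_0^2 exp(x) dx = -1 + exp(2)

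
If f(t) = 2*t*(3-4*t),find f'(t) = 6 - 16*t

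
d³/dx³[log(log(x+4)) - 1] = (2*log(x + 4)^2 + 3*log(x + 4) + 2)/(x^3*log(x + 4)^3 + 12*x^2*log(x + 4)^3 + 48*x*log(x + 4)^3 + 64*log(x + 4)^3)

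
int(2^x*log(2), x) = 2^x + C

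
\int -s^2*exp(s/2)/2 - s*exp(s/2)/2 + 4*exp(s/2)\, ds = (-s^2 + 3*s + 2)*exp(s/2) + C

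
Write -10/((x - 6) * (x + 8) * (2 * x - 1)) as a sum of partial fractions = 40/(187*(2*x - 1)) - 5/(119*(x + 8)) - 5/(77*(x - 6))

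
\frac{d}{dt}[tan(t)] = cos(t)^(-2)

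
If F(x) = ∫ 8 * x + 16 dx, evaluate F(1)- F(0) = 20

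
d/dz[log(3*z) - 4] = 1/z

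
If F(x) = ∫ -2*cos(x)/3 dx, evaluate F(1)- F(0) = -2*sin(1)/3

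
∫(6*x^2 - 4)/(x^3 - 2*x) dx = 2*log(x*(x^2 - 2)) + C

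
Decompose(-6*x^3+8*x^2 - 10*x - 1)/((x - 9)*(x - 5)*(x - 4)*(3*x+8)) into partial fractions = -5301/(16100*(3*x + 8)) - 297/(100*(x - 4)) + 601/(92*(x - 5)) - 3817/(700*(x - 9))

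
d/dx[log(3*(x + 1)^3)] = 3/(x + 1)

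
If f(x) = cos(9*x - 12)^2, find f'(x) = -9*sin(18*x - 24)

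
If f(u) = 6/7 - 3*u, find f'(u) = -3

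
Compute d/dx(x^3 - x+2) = 3*x^2 - 1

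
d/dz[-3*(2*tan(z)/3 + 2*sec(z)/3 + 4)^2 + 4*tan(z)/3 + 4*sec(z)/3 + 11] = -4*(2*sin(z)^2/cos(z) + 11*sin(z) + 4*sin(z)/cos(z) + 11 + 2/cos(z))/(3*cos(z)^2)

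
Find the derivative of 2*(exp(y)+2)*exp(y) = 4*exp(2*y) + 4*exp(y)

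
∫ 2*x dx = x^2 + C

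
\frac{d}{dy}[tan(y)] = cos(y)^(-2)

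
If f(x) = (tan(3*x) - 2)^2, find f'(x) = 6*(sin(3*x)/cos(3*x) - 2)/cos(3*x)^2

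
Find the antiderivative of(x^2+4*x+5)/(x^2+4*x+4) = (x*(x + 2) - 1)/(x + 2) + C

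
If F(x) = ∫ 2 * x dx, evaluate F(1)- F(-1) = 0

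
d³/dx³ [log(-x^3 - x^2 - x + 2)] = (6*x^6 + 12*x^5 + 6*x^4 + 94*x^3 + 96*x^2 + 42*x + 38)/(x^9 + 3*x^8 + 6*x^7 + x^6 - 6*x^5 - 15*x^4 + x^3 + 6*x^2 + 12*x - 8)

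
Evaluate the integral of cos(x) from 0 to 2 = sin(2)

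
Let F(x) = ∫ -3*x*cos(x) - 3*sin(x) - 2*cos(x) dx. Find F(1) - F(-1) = -4*sin(1)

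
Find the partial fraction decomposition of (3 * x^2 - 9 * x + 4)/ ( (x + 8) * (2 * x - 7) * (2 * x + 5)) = -181/(264*(2*x + 5)) + 37/(552*(2*x - 7)) + 268/(253*(x + 8))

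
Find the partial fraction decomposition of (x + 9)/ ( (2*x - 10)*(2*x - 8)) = -13/(4*(x - 4)) + 7/(2*(x - 5))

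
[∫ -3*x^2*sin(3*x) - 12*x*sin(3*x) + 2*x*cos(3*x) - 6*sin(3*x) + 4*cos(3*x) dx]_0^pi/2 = -2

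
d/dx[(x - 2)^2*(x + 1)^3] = 5*x^4 - 4*x^3 - 15*x^2 + 2*x + 8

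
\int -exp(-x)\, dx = exp(-x) + C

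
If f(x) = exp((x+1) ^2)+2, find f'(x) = 2*x*exp(x^2 + 2*x + 1) + 2*exp(x^2 + 2*x + 1)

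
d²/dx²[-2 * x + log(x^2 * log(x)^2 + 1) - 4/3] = (-2*x^2*log(x)^4 - 2*x^2*log(x)^3 - 2*x^2*log(x)^2 + 2*log(x)^2 + 6*log(x) + 2)/(x^4*log(x)^4 + 2*x^2*log(x)^2 + 1)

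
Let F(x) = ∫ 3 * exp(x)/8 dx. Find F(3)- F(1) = -3*E/8 + 3*exp(3)/8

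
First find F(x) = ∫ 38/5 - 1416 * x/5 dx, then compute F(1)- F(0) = -134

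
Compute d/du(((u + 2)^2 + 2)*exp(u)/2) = u^2*exp(u)/2 + 3*u*exp(u) + 5*exp(u)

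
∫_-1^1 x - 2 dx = -4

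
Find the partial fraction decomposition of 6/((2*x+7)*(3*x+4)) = 18/(13*(3*x + 4)) - 12/(13*(2*x + 7))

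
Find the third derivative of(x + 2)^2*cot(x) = -6*x^2*cot(x)^4 - 8*x^2*cot(x)^2 - 2*x^2 - 24*x*cot(x)^4 + 12*x*cot(x)^3 - 32*x*cot(x)^2 + 12*x*cot(x) - 8*x - 24*cot(x)^4 + 24*cot(x)^3 - 38*cot(x)^2 + 24*cot(x) - 14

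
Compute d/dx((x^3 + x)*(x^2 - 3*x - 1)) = 5*x^4 - 12*x^3 - 6*x - 1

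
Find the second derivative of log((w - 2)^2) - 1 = -2/(w^2 - 4*w + 4)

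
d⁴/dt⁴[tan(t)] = 24*tan(t)^5 + 40*tan(t)^3 + 16*tan(t)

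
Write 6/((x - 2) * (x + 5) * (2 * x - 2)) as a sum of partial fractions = 1/(14*(x + 5)) - 1/(2*(x - 1)) + 3/(7*(x - 2))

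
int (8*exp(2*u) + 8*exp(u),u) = 4*(exp(u) + 1)^2 + C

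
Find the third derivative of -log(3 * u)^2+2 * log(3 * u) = (-4*log(u) - 4*log(3) + 10)/u^3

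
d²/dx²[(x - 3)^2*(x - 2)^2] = 12*x^2 - 60*x + 74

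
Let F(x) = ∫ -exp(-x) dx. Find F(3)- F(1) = -exp(-1) + exp(-3)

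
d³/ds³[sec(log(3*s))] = (6*tan(log(s) + log(3))^3*sec(log(s) + log(3)) - 6*tan(log(s) + log(3))^2*sec(log(s) + log(3)) + 7*tan(log(s) + log(3))*sec(log(s) + log(3)) - 3*sec(log(s) + log(3)))/s^3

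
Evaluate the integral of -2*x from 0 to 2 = -4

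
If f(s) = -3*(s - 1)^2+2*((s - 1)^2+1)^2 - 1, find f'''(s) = 48*s - 48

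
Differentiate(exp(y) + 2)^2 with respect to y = 2*exp(2*y) + 4*exp(y)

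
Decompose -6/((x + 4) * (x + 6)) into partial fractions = 3/(x + 6) - 3/(x + 4)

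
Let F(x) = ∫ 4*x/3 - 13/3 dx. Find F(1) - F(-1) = -26/3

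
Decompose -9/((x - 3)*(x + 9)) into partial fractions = 3/(4*(x + 9)) - 3/(4*(x - 3))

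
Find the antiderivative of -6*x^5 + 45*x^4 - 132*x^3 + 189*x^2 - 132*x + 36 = -x^6 + 9*x^5 - 33*x^4 + 63*x^3 - 66*x^2 + 36*x + C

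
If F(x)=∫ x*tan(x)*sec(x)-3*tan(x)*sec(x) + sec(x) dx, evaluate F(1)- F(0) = 3 - 2*sec(1)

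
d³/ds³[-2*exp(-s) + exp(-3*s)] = (2*exp(2*s) - 27)*exp(-3*s)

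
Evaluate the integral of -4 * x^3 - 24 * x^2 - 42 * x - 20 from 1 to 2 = -154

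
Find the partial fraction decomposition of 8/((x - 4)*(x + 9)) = -8/(13*(x + 9)) + 8/(13*(x - 4))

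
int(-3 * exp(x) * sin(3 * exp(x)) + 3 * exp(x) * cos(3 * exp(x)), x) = sqrt(2)*sin(3*exp(x) + pi/4) + C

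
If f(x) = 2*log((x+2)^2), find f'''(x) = 8/(x^3 + 6*x^2 + 12*x + 8)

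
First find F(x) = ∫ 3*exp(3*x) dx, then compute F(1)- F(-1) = -exp(-3) + exp(3)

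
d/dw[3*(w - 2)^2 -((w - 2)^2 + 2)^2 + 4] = -4*w^3 + 24*w^2 - 50*w + 36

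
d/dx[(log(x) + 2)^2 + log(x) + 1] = (2*log(x) + 5)/x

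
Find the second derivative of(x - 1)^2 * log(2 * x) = (2*x^2*log(x) + 2*x^2*log(2) + 3*x^2 - 2*x - 1)/x^2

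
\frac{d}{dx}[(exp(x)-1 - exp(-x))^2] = (2*exp(4*x) - 2*exp(3*x) - 2*exp(x) - 2)*exp(-2*x)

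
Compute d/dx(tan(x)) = cos(x)^(-2)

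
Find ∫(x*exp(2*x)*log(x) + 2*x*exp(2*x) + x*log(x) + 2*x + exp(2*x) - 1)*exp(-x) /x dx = 2*(log(x) + 2)*sinh(x) + C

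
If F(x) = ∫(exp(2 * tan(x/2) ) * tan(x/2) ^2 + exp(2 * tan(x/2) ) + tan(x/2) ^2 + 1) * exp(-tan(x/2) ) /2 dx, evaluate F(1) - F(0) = -exp(-tan(1/2)) + exp(tan(1/2))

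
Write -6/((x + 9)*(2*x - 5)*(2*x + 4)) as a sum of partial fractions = -4/(69*(2*x - 5)) - 3/(161*(x + 9)) + 1/(21*(x + 2))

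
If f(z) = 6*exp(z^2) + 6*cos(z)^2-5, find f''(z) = 24*z^2*exp(z^2) + 12*exp(z^2) - 12*cos(2*z)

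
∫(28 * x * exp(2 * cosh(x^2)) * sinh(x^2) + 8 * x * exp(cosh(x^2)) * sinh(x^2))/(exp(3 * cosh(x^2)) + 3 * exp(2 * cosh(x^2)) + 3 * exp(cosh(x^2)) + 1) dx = (11*exp(2*cosh(x^2)) + 8*exp(cosh(x^2)) + 2)/(exp(cosh(x^2)) + 1)^2 + C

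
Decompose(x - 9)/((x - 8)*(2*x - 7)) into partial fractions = 11/(9*(2*x - 7)) - 1/(9*(x - 8))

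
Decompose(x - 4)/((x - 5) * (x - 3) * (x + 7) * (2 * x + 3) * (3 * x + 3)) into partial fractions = 8/(351*(2*x + 3)) - 1/(2160*(x + 7)) - 5/(432*(x + 1)) + 1/(2160*(x - 3)) + 1/(5616*(x - 5))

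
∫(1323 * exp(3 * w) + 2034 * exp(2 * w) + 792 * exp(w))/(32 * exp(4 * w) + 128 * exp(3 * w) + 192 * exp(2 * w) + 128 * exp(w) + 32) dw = (2068*exp(3*w) + 4881*exp(2*w) + 3864*exp(w) + 1024)/(32*(exp(3*w) + 3*exp(2*w) + 3*exp(w) + 1)) + C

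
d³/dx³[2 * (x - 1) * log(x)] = (-2*x - 4)/x^3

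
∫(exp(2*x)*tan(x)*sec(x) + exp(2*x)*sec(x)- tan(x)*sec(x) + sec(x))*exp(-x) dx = 2*sinh(x)*sec(x) + C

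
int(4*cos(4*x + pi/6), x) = sin(4*x + pi/6) + C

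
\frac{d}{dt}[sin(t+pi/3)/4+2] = cos(t + pi/3)/4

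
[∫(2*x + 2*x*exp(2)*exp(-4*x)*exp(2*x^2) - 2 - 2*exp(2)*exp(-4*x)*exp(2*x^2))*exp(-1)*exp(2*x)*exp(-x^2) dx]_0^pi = -E - exp(-(-1 + pi)^2) + exp(-1) + exp((-1 + pi)^2)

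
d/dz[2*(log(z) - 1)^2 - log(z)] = (4*log(z) - 5)/z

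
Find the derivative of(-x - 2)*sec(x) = -x*tan(x)*sec(x) - 2*tan(x)*sec(x) - sec(x)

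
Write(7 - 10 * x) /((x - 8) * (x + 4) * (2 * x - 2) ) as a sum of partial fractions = 47/(120*(x + 4)) + 3/(70*(x - 1)) - 73/(168*(x - 8))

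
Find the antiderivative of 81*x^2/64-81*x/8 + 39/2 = 27*x^3/64 - 81*x^2/16 + 39*x/2 + C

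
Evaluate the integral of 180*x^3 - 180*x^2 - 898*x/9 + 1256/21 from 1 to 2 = 1156/7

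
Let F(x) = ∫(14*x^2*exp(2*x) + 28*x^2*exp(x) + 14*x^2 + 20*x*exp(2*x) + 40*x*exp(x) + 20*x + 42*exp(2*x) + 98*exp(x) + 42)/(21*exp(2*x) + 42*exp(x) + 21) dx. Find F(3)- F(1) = -2*E/(3*(1 + E)) + 2*exp(3)/(3*(1 + exp(3))) + 856/63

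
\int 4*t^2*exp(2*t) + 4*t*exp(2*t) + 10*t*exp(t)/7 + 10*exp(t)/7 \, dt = 2*t*(7*t*exp(t) + 5)*exp(t)/7 + C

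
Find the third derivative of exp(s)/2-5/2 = exp(s)/2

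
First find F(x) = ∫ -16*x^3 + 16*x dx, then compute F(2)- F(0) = -32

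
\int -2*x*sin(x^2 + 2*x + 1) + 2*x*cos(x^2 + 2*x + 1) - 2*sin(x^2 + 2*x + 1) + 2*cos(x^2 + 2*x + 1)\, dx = sin((x + 1)^2) + cos((x + 1)^2) + C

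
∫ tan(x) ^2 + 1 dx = tan(x) + C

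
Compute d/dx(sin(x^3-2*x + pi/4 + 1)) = 3*x^2*cos(x^3 - 2*x + pi/4 + 1) - 2*cos(x^3 - 2*x + pi/4 + 1)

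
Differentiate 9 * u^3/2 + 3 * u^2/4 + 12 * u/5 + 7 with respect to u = 27*u^2/2 + 3*u/2 + 12/5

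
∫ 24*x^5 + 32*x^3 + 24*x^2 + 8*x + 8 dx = 4*x^6 + 8*x^4 + 8*x^3 + 4*x^2 + 8*x + C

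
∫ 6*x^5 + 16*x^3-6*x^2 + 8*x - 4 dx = x^6 + 4*x^4 - 2*x^3 + 4*x^2 - 4*x + C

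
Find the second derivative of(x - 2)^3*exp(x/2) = x^3*exp(x/2)/4 + 3*x^2*exp(x/2)/2 - 3*x*exp(x/2) - 2*exp(x/2)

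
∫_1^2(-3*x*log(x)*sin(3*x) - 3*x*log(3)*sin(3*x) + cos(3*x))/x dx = -log(3)*cos(3) + log(6)*cos(6)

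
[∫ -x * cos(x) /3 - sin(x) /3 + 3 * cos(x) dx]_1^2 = -8*sin(1)/3 + 7*sin(2)/3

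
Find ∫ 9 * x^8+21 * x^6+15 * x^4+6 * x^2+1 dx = x^9 + 3*x^7 + 3*x^5 + 2*x^3 + x + C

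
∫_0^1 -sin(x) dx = -1 + cos(1)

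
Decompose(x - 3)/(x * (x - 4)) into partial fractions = 1/(4*(x - 4)) + 3/(4*x)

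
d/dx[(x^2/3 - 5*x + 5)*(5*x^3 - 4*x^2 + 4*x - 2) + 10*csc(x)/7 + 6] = 25*x^4/3 - 316*x^3/3 + 139*x^2 - 244*x/3 - 10*cot(x)*csc(x)/7 + 30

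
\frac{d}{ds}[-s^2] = -2*s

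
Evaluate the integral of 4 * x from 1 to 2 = 6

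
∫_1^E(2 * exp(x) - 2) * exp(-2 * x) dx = -(-1 + exp(-1))^2 + (-1 + exp(-E))^2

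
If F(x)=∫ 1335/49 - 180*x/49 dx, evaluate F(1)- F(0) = 1245/49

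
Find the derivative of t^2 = 2*t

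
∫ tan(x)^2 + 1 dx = tan(x) + C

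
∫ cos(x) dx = sin(x) + C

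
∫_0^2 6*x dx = 12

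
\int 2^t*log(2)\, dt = 2^t + C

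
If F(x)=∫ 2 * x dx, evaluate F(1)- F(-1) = 0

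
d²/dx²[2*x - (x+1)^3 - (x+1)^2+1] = -6*x - 8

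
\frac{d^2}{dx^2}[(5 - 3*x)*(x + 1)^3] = -36*x^2 - 24*x + 12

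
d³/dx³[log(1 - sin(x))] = -cos(x)/(sin(x) - 1)^2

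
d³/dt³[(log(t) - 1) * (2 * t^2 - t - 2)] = (4*t^2 + t - 4)/t^3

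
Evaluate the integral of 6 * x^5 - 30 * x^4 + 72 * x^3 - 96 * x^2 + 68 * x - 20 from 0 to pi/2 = -6 - 2*(-1 + pi/2)^2 + ((-1 + pi/2)^2 + 1)^3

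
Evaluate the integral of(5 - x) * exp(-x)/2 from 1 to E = (-2 + E/2)*exp(-E) + 3*exp(-1)/2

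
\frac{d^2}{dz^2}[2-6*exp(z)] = -6*exp(z)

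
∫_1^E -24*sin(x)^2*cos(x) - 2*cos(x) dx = -8*sin(E) - 2*sin(3) + 2*sin(3*E) + 8*sin(1)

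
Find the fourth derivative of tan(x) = 24*tan(x)^5 + 40*tan(x)^3 + 16*tan(x)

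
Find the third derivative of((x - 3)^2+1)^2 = 24*x - 72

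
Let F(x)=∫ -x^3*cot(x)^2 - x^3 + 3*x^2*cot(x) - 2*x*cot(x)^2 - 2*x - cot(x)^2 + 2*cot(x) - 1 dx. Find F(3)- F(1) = 34*cot(3) - 4*cot(1)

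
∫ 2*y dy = y^2 + C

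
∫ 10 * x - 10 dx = 5*x^2 - 10*x + C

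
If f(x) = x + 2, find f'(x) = 1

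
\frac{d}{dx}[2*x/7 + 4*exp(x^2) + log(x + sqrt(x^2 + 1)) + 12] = (56*x^3*exp(x^2) + 56*x^2*sqrt(x^2 + 1)*exp(x^2) + 2*x^2 + 2*x*sqrt(x^2 + 1) + 56*x*exp(x^2) + 7*x + 7*sqrt(x^2 + 1) + 2)/(7*x^2 + 7*x*sqrt(x^2 + 1) + 7)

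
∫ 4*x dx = 2*x^2 + C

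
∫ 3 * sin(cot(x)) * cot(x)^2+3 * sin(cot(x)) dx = 3*cos(cot(x)) + C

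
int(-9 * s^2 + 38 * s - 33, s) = -3*s^3 + 19*s^2 - 33*s + C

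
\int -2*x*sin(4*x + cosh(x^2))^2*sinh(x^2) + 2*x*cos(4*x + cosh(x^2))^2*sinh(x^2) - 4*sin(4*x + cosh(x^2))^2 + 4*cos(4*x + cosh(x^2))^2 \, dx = sin(8*x + 2*cosh(x^2))/2 + C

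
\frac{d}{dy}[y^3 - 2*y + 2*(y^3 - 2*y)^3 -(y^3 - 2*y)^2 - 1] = 18*y^8 - 84*y^6 - 6*y^5 + 120*y^4 + 16*y^3 - 45*y^2 - 8*y - 2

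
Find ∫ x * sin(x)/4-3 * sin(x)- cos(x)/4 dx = (3 - x/4)*cos(x) + C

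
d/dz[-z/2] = -1/2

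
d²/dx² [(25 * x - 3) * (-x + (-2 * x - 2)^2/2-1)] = 300*x + 138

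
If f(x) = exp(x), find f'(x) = exp(x)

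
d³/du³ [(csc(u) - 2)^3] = 3*(4 - 16/sin(u) - 15/sin(u)^2 + 48/sin(u)^3 - 20/sin(u)^4)*cos(u)/sin(u)^2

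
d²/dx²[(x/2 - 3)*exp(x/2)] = x*exp(x/2)/8 - exp(x/2)/4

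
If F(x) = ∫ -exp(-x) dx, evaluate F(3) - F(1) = -exp(-1) + exp(-3)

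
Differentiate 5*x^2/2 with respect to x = 5*x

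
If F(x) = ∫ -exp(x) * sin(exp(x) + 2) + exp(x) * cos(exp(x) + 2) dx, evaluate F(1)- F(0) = sin(2 + E) - sin(3) + cos(2 + E) - cos(3)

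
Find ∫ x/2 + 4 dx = x^2/4 + 4*x + C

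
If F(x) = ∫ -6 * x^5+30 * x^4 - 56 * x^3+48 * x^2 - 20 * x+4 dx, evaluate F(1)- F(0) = 1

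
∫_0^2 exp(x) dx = -1 + exp(2)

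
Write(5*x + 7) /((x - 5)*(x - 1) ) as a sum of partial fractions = -3/(x - 1) + 8/(x - 5)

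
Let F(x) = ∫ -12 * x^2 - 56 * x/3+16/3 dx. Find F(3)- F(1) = -168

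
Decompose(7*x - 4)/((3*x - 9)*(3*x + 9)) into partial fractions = 25/(54*(x + 3)) + 17/(54*(x - 3))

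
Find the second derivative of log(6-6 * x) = -1/(x^2 - 2*x + 1)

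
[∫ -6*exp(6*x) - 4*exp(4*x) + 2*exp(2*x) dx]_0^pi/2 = -exp(3*pi) - exp(2*pi) + 1 + exp(pi)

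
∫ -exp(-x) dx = exp(-x) + C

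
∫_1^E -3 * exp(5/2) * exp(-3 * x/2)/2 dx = -E + exp(5/2 - 3*E/2)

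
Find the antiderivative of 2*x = x^2 + C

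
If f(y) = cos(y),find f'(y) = -sin(y)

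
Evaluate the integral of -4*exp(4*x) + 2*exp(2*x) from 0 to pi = -exp(4*pi) + exp(2*pi)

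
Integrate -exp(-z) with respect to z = exp(-z) + C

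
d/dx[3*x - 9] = 3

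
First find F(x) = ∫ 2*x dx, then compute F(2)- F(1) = 3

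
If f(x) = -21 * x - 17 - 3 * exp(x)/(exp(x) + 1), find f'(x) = (-21*exp(2*x) - 45*exp(x) - 21)/(exp(2*x) + 2*exp(x) + 1)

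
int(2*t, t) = t^2 + C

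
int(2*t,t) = t^2 + C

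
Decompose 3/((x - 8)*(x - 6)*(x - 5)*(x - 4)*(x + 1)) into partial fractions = 1/(630*(x + 1)) - 3/(40*(x - 4)) + 1/(6*(x - 5)) - 3/(28*(x - 6)) + 1/(72*(x - 8))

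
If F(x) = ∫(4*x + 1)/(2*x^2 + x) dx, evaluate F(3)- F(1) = -log(6) + log(42)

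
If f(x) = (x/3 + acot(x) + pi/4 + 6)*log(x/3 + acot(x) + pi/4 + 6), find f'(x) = (x^2*log(x/3 + acot(x) + pi/4 + 6) + x^2 - 2*log(x/3 + acot(x) + pi/4 + 6) - 2)/(3*x^2 + 3)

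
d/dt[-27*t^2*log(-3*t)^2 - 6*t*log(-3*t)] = -54*t*log(-t)^2 - 108*t*log(3)*log(-t) - 54*t*log(-t) - 54*t*log(3)^2 - 54*t*log(3) - 6*log(-t) - 6*log(3) - 6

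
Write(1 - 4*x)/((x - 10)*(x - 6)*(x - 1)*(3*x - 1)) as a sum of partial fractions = 9/(986*(3*x - 1)) - 1/(30*(x - 1)) + 23/(340*(x - 6)) - 13/(348*(x - 10))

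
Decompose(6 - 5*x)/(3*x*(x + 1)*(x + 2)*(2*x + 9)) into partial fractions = -76/(315*(2*x + 9)) + 8/(15*(x + 2)) - 11/(21*(x + 1)) + 1/(9*x)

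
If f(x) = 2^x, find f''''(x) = 2^x*log(2)^4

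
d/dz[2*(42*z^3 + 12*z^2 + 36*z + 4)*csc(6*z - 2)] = -504*z^3*cot(6*z - 2)*csc(6*z - 2) - 144*z^2*cot(6*z - 2)*csc(6*z - 2) + 252*z^2*csc(6*z - 2) - 432*z*cot(6*z - 2)*csc(6*z - 2) + 48*z*csc(6*z - 2) - 48*cot(6*z - 2)*csc(6*z - 2) + 72*csc(6*z - 2)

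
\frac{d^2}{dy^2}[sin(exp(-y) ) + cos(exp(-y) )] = sqrt(2)*(exp(y)*sin(pi/4 - exp(-y)) - sin(pi/4 + exp(-y)))*exp(-2*y)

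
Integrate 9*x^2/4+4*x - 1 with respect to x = 3*x^3/4 + 2*x^2 - x + C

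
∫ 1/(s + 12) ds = log(s/2 + 6) + C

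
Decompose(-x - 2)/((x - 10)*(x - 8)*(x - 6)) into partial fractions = -1/(x - 6) + 5/(2*(x - 8)) - 3/(2*(x - 10))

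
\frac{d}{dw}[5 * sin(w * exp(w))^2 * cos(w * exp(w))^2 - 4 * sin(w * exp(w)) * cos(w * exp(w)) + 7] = 4*(5*w*sin(w*exp(w))*cos(w*exp(w)) - 2*w + 5*sin(w*exp(w))*cos(w*exp(w)) - 2)*exp(w)*sin(w*exp(w) + pi/4)*cos(w*exp(w) + pi/4)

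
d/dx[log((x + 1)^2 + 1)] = (2*x + 2)/(x^2 + 2*x + 2)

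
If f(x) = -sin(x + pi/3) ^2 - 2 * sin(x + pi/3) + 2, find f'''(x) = 2*cos(x + pi/3) + 4*cos(2*x + pi/6)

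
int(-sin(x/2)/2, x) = cos(x/2) + C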